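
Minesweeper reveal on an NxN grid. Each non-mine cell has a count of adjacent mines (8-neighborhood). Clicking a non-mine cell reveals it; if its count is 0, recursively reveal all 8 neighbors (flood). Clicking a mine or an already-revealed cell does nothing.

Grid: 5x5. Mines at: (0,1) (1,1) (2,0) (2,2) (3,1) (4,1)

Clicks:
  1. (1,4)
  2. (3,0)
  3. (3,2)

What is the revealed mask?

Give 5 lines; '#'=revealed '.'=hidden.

Click 1 (1,4) count=0: revealed 14 new [(0,2) (0,3) (0,4) (1,2) (1,3) (1,4) (2,3) (2,4) (3,2) (3,3) (3,4) (4,2) (4,3) (4,4)] -> total=14
Click 2 (3,0) count=3: revealed 1 new [(3,0)] -> total=15
Click 3 (3,2) count=3: revealed 0 new [(none)] -> total=15

Answer: ..###
..###
...##
#.###
..###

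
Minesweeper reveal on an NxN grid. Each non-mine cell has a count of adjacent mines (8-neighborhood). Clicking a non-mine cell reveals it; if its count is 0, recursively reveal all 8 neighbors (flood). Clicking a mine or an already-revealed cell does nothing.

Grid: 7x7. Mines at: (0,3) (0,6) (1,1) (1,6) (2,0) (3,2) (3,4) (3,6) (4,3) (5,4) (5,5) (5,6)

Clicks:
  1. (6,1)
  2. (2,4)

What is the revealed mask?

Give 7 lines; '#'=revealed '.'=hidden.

Click 1 (6,1) count=0: revealed 13 new [(3,0) (3,1) (4,0) (4,1) (4,2) (5,0) (5,1) (5,2) (5,3) (6,0) (6,1) (6,2) (6,3)] -> total=13
Click 2 (2,4) count=1: revealed 1 new [(2,4)] -> total=14

Answer: .......
.......
....#..
##.....
###....
####...
####...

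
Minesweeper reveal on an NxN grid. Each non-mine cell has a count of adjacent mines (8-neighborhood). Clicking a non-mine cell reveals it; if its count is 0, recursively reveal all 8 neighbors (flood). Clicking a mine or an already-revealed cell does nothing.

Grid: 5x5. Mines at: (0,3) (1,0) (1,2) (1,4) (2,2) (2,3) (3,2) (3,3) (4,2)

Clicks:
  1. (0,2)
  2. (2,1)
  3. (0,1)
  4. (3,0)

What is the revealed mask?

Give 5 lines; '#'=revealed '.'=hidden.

Answer: .##..
.....
##...
##...
##...

Derivation:
Click 1 (0,2) count=2: revealed 1 new [(0,2)] -> total=1
Click 2 (2,1) count=4: revealed 1 new [(2,1)] -> total=2
Click 3 (0,1) count=2: revealed 1 new [(0,1)] -> total=3
Click 4 (3,0) count=0: revealed 5 new [(2,0) (3,0) (3,1) (4,0) (4,1)] -> total=8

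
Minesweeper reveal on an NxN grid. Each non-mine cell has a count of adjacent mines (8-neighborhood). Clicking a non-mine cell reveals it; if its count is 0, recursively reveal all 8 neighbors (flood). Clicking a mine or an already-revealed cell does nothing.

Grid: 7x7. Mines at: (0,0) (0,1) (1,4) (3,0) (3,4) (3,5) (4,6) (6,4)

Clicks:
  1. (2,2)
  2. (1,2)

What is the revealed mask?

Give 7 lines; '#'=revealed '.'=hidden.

Answer: .......
.###...
.###...
.###...
####...
####...
####...

Derivation:
Click 1 (2,2) count=0: revealed 21 new [(1,1) (1,2) (1,3) (2,1) (2,2) (2,3) (3,1) (3,2) (3,3) (4,0) (4,1) (4,2) (4,3) (5,0) (5,1) (5,2) (5,3) (6,0) (6,1) (6,2) (6,3)] -> total=21
Click 2 (1,2) count=1: revealed 0 new [(none)] -> total=21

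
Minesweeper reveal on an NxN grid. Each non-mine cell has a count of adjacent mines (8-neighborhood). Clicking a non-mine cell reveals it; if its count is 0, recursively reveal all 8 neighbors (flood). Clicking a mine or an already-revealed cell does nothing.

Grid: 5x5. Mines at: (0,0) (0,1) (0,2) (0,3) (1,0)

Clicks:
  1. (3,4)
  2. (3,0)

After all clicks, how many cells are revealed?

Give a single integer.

Answer: 19

Derivation:
Click 1 (3,4) count=0: revealed 19 new [(1,1) (1,2) (1,3) (1,4) (2,0) (2,1) (2,2) (2,3) (2,4) (3,0) (3,1) (3,2) (3,3) (3,4) (4,0) (4,1) (4,2) (4,3) (4,4)] -> total=19
Click 2 (3,0) count=0: revealed 0 new [(none)] -> total=19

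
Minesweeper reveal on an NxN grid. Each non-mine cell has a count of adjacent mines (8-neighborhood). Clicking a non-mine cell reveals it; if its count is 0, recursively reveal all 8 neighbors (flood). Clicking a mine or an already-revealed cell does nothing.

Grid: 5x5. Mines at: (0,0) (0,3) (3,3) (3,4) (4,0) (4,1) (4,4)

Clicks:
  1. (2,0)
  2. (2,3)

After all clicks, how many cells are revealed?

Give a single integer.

Click 1 (2,0) count=0: revealed 9 new [(1,0) (1,1) (1,2) (2,0) (2,1) (2,2) (3,0) (3,1) (3,2)] -> total=9
Click 2 (2,3) count=2: revealed 1 new [(2,3)] -> total=10

Answer: 10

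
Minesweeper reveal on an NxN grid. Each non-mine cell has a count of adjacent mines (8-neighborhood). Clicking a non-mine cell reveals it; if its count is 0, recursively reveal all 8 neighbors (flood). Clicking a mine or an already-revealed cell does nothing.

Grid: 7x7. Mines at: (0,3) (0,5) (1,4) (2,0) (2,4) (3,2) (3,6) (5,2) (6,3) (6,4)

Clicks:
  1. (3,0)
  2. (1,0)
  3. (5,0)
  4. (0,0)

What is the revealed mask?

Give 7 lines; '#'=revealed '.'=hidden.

Click 1 (3,0) count=1: revealed 1 new [(3,0)] -> total=1
Click 2 (1,0) count=1: revealed 1 new [(1,0)] -> total=2
Click 3 (5,0) count=0: revealed 7 new [(3,1) (4,0) (4,1) (5,0) (5,1) (6,0) (6,1)] -> total=9
Click 4 (0,0) count=0: revealed 5 new [(0,0) (0,1) (0,2) (1,1) (1,2)] -> total=14

Answer: ###....
###....
.......
##.....
##.....
##.....
##.....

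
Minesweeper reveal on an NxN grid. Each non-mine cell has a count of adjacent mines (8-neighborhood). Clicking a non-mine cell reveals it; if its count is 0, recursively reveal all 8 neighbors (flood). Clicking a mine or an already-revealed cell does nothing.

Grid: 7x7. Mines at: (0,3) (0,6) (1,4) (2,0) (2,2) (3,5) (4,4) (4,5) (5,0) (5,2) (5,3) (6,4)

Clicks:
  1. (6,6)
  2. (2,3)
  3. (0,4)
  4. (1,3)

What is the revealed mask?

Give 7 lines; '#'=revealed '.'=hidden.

Click 1 (6,6) count=0: revealed 4 new [(5,5) (5,6) (6,5) (6,6)] -> total=4
Click 2 (2,3) count=2: revealed 1 new [(2,3)] -> total=5
Click 3 (0,4) count=2: revealed 1 new [(0,4)] -> total=6
Click 4 (1,3) count=3: revealed 1 new [(1,3)] -> total=7

Answer: ....#..
...#...
...#...
.......
.......
.....##
.....##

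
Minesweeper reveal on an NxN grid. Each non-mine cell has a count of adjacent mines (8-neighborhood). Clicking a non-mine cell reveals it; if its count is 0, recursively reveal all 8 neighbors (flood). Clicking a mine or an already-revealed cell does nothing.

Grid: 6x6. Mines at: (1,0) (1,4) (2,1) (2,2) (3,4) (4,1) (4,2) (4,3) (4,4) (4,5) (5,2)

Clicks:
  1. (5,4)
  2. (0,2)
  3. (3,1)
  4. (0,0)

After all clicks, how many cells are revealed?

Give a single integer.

Click 1 (5,4) count=3: revealed 1 new [(5,4)] -> total=1
Click 2 (0,2) count=0: revealed 6 new [(0,1) (0,2) (0,3) (1,1) (1,2) (1,3)] -> total=7
Click 3 (3,1) count=4: revealed 1 new [(3,1)] -> total=8
Click 4 (0,0) count=1: revealed 1 new [(0,0)] -> total=9

Answer: 9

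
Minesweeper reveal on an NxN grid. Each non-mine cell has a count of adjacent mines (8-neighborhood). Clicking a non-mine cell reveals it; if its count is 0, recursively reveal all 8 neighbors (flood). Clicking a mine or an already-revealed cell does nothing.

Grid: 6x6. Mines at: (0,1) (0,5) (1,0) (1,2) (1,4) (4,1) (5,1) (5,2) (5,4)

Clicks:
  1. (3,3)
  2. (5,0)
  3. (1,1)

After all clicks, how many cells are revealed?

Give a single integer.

Click 1 (3,3) count=0: revealed 12 new [(2,2) (2,3) (2,4) (2,5) (3,2) (3,3) (3,4) (3,5) (4,2) (4,3) (4,4) (4,5)] -> total=12
Click 2 (5,0) count=2: revealed 1 new [(5,0)] -> total=13
Click 3 (1,1) count=3: revealed 1 new [(1,1)] -> total=14

Answer: 14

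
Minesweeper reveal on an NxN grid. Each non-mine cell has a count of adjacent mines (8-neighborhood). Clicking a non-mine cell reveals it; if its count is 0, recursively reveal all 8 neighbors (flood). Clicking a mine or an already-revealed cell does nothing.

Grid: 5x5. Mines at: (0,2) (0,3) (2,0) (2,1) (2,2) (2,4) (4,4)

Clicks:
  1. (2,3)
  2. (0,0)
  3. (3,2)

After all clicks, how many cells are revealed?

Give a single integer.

Click 1 (2,3) count=2: revealed 1 new [(2,3)] -> total=1
Click 2 (0,0) count=0: revealed 4 new [(0,0) (0,1) (1,0) (1,1)] -> total=5
Click 3 (3,2) count=2: revealed 1 new [(3,2)] -> total=6

Answer: 6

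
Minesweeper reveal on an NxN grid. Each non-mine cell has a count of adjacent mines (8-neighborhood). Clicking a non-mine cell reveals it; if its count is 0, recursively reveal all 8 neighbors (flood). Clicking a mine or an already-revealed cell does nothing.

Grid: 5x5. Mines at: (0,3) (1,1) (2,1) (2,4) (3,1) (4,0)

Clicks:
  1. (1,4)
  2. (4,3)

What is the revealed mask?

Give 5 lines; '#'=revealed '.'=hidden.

Answer: .....
....#
.....
..###
..###

Derivation:
Click 1 (1,4) count=2: revealed 1 new [(1,4)] -> total=1
Click 2 (4,3) count=0: revealed 6 new [(3,2) (3,3) (3,4) (4,2) (4,3) (4,4)] -> total=7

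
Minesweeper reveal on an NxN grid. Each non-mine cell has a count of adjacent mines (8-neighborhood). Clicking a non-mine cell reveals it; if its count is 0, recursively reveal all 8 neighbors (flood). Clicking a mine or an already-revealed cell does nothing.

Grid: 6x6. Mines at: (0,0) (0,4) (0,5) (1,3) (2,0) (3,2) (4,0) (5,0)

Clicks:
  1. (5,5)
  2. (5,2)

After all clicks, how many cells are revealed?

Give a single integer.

Click 1 (5,5) count=0: revealed 18 new [(1,4) (1,5) (2,3) (2,4) (2,5) (3,3) (3,4) (3,5) (4,1) (4,2) (4,3) (4,4) (4,5) (5,1) (5,2) (5,3) (5,4) (5,5)] -> total=18
Click 2 (5,2) count=0: revealed 0 new [(none)] -> total=18

Answer: 18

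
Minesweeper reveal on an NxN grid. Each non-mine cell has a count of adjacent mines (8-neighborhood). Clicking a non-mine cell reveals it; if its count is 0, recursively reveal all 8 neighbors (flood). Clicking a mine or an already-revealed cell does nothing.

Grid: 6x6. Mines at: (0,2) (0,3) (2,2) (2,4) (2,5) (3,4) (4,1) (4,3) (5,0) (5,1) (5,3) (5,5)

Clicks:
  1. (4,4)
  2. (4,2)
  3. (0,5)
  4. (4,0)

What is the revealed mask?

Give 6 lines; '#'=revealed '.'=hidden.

Answer: ....##
....##
......
......
#.#.#.
......

Derivation:
Click 1 (4,4) count=4: revealed 1 new [(4,4)] -> total=1
Click 2 (4,2) count=4: revealed 1 new [(4,2)] -> total=2
Click 3 (0,5) count=0: revealed 4 new [(0,4) (0,5) (1,4) (1,5)] -> total=6
Click 4 (4,0) count=3: revealed 1 new [(4,0)] -> total=7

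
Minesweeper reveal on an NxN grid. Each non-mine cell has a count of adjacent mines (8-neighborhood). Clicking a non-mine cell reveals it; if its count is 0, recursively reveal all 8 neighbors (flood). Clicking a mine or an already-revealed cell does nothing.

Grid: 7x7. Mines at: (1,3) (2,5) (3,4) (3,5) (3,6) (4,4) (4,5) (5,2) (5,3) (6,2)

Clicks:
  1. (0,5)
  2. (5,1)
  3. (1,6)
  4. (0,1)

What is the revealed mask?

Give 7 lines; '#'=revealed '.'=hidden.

Answer: ###.###
###.###
####...
####...
####...
##.....
##.....

Derivation:
Click 1 (0,5) count=0: revealed 6 new [(0,4) (0,5) (0,6) (1,4) (1,5) (1,6)] -> total=6
Click 2 (5,1) count=2: revealed 1 new [(5,1)] -> total=7
Click 3 (1,6) count=1: revealed 0 new [(none)] -> total=7
Click 4 (0,1) count=0: revealed 21 new [(0,0) (0,1) (0,2) (1,0) (1,1) (1,2) (2,0) (2,1) (2,2) (2,3) (3,0) (3,1) (3,2) (3,3) (4,0) (4,1) (4,2) (4,3) (5,0) (6,0) (6,1)] -> total=28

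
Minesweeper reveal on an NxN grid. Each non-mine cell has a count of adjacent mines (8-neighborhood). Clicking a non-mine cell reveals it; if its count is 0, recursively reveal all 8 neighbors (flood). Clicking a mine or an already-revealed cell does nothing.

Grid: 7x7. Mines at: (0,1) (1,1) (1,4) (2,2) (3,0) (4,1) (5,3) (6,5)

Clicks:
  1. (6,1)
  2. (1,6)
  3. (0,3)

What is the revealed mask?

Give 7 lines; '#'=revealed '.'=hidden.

Click 1 (6,1) count=0: revealed 6 new [(5,0) (5,1) (5,2) (6,0) (6,1) (6,2)] -> total=6
Click 2 (1,6) count=0: revealed 19 new [(0,5) (0,6) (1,5) (1,6) (2,3) (2,4) (2,5) (2,6) (3,3) (3,4) (3,5) (3,6) (4,3) (4,4) (4,5) (4,6) (5,4) (5,5) (5,6)] -> total=25
Click 3 (0,3) count=1: revealed 1 new [(0,3)] -> total=26

Answer: ...#.##
.....##
...####
...####
...####
###.###
###....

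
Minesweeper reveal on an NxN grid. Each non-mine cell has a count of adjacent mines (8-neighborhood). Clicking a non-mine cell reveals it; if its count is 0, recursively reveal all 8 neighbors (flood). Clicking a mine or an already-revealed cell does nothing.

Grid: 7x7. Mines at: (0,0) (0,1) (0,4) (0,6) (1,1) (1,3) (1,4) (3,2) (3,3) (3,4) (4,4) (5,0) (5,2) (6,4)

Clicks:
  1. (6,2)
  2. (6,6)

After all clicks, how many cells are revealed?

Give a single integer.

Click 1 (6,2) count=1: revealed 1 new [(6,2)] -> total=1
Click 2 (6,6) count=0: revealed 12 new [(1,5) (1,6) (2,5) (2,6) (3,5) (3,6) (4,5) (4,6) (5,5) (5,6) (6,5) (6,6)] -> total=13

Answer: 13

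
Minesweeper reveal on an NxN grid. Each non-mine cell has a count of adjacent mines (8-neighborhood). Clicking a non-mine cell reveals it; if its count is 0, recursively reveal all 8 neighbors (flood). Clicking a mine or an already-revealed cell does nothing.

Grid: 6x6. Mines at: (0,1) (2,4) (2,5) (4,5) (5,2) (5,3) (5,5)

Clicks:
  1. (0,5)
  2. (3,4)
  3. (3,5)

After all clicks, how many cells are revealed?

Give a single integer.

Click 1 (0,5) count=0: revealed 8 new [(0,2) (0,3) (0,4) (0,5) (1,2) (1,3) (1,4) (1,5)] -> total=8
Click 2 (3,4) count=3: revealed 1 new [(3,4)] -> total=9
Click 3 (3,5) count=3: revealed 1 new [(3,5)] -> total=10

Answer: 10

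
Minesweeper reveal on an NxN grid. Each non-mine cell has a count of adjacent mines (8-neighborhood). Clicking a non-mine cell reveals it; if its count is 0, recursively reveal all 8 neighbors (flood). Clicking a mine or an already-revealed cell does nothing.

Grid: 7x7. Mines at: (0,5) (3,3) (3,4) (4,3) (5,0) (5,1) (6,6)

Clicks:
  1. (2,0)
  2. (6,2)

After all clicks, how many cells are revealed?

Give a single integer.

Answer: 22

Derivation:
Click 1 (2,0) count=0: revealed 21 new [(0,0) (0,1) (0,2) (0,3) (0,4) (1,0) (1,1) (1,2) (1,3) (1,4) (2,0) (2,1) (2,2) (2,3) (2,4) (3,0) (3,1) (3,2) (4,0) (4,1) (4,2)] -> total=21
Click 2 (6,2) count=1: revealed 1 new [(6,2)] -> total=22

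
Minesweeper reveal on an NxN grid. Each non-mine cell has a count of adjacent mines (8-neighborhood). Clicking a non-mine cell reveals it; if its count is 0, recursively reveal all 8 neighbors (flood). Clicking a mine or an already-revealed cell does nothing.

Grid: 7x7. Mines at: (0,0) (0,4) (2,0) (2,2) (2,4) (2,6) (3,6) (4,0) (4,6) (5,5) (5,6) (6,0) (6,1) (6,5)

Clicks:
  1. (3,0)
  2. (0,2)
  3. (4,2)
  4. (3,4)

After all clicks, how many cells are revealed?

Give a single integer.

Click 1 (3,0) count=2: revealed 1 new [(3,0)] -> total=1
Click 2 (0,2) count=0: revealed 6 new [(0,1) (0,2) (0,3) (1,1) (1,2) (1,3)] -> total=7
Click 3 (4,2) count=0: revealed 15 new [(3,1) (3,2) (3,3) (3,4) (4,1) (4,2) (4,3) (4,4) (5,1) (5,2) (5,3) (5,4) (6,2) (6,3) (6,4)] -> total=22
Click 4 (3,4) count=1: revealed 0 new [(none)] -> total=22

Answer: 22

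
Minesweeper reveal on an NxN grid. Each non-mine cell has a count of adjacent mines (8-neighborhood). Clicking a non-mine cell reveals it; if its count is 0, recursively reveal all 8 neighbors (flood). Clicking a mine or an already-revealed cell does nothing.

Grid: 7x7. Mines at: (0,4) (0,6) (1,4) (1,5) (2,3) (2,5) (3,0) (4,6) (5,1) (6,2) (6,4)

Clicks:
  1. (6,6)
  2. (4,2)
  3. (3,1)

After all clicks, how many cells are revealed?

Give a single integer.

Click 1 (6,6) count=0: revealed 4 new [(5,5) (5,6) (6,5) (6,6)] -> total=4
Click 2 (4,2) count=1: revealed 1 new [(4,2)] -> total=5
Click 3 (3,1) count=1: revealed 1 new [(3,1)] -> total=6

Answer: 6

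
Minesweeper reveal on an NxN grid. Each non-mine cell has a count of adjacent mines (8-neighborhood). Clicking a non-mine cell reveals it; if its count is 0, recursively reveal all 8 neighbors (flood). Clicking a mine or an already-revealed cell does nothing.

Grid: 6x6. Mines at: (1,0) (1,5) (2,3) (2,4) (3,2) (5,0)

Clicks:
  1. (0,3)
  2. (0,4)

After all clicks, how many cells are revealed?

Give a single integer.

Answer: 8

Derivation:
Click 1 (0,3) count=0: revealed 8 new [(0,1) (0,2) (0,3) (0,4) (1,1) (1,2) (1,3) (1,4)] -> total=8
Click 2 (0,4) count=1: revealed 0 new [(none)] -> total=8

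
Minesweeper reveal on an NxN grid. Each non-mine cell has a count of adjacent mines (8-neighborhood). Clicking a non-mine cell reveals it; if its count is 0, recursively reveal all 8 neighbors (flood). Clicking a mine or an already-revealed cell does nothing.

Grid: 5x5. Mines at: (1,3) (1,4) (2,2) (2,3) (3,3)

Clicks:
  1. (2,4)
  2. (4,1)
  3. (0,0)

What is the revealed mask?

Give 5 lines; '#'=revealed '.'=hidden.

Click 1 (2,4) count=4: revealed 1 new [(2,4)] -> total=1
Click 2 (4,1) count=0: revealed 14 new [(0,0) (0,1) (0,2) (1,0) (1,1) (1,2) (2,0) (2,1) (3,0) (3,1) (3,2) (4,0) (4,1) (4,2)] -> total=15
Click 3 (0,0) count=0: revealed 0 new [(none)] -> total=15

Answer: ###..
###..
##..#
###..
###..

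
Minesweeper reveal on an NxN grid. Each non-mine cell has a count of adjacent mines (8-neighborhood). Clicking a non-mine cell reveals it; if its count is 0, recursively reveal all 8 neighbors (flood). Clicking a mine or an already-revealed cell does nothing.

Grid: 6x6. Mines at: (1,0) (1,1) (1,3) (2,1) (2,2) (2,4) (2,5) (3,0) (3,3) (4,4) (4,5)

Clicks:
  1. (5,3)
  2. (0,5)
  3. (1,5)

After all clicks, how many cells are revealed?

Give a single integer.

Click 1 (5,3) count=1: revealed 1 new [(5,3)] -> total=1
Click 2 (0,5) count=0: revealed 4 new [(0,4) (0,5) (1,4) (1,5)] -> total=5
Click 3 (1,5) count=2: revealed 0 new [(none)] -> total=5

Answer: 5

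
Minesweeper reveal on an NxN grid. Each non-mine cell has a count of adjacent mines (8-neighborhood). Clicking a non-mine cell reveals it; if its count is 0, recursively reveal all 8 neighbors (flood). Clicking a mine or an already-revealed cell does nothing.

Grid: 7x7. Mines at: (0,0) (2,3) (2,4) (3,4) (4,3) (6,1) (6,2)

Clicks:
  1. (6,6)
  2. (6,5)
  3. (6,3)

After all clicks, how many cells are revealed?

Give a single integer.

Answer: 27

Derivation:
Click 1 (6,6) count=0: revealed 27 new [(0,1) (0,2) (0,3) (0,4) (0,5) (0,6) (1,1) (1,2) (1,3) (1,4) (1,5) (1,6) (2,5) (2,6) (3,5) (3,6) (4,4) (4,5) (4,6) (5,3) (5,4) (5,5) (5,6) (6,3) (6,4) (6,5) (6,6)] -> total=27
Click 2 (6,5) count=0: revealed 0 new [(none)] -> total=27
Click 3 (6,3) count=1: revealed 0 new [(none)] -> total=27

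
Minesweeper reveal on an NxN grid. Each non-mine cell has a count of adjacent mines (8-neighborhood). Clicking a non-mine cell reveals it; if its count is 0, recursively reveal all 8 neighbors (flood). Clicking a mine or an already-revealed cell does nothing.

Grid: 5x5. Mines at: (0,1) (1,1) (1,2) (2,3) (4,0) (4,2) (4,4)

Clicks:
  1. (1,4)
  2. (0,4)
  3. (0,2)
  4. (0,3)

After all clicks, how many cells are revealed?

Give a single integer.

Click 1 (1,4) count=1: revealed 1 new [(1,4)] -> total=1
Click 2 (0,4) count=0: revealed 3 new [(0,3) (0,4) (1,3)] -> total=4
Click 3 (0,2) count=3: revealed 1 new [(0,2)] -> total=5
Click 4 (0,3) count=1: revealed 0 new [(none)] -> total=5

Answer: 5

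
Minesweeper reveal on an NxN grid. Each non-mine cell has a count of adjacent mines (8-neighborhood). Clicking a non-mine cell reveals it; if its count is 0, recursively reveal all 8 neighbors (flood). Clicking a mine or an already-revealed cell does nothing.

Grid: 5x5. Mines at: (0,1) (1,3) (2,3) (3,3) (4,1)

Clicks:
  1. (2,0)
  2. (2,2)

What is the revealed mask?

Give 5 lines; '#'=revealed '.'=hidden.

Answer: .....
###..
###..
###..
.....

Derivation:
Click 1 (2,0) count=0: revealed 9 new [(1,0) (1,1) (1,2) (2,0) (2,1) (2,2) (3,0) (3,1) (3,2)] -> total=9
Click 2 (2,2) count=3: revealed 0 new [(none)] -> total=9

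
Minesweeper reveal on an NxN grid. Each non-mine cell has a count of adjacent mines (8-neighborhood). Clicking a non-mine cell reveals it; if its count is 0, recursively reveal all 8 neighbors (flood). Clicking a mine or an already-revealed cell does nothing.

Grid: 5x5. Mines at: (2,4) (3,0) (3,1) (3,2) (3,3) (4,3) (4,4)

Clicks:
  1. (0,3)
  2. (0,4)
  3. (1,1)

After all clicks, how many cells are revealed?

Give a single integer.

Answer: 14

Derivation:
Click 1 (0,3) count=0: revealed 14 new [(0,0) (0,1) (0,2) (0,3) (0,4) (1,0) (1,1) (1,2) (1,3) (1,4) (2,0) (2,1) (2,2) (2,3)] -> total=14
Click 2 (0,4) count=0: revealed 0 new [(none)] -> total=14
Click 3 (1,1) count=0: revealed 0 new [(none)] -> total=14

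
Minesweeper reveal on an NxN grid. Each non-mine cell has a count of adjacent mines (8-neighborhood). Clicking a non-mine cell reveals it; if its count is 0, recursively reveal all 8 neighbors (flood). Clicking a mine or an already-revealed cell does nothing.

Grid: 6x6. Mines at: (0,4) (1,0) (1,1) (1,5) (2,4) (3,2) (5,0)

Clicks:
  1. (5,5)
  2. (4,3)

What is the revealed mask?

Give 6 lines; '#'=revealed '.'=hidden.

Answer: ......
......
......
...###
.#####
.#####

Derivation:
Click 1 (5,5) count=0: revealed 13 new [(3,3) (3,4) (3,5) (4,1) (4,2) (4,3) (4,4) (4,5) (5,1) (5,2) (5,3) (5,4) (5,5)] -> total=13
Click 2 (4,3) count=1: revealed 0 new [(none)] -> total=13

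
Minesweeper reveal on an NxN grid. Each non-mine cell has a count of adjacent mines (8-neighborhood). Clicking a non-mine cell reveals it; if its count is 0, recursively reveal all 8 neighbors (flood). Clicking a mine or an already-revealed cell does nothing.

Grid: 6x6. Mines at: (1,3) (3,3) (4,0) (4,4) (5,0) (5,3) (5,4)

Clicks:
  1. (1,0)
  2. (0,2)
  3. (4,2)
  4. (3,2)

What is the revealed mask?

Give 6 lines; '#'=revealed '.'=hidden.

Click 1 (1,0) count=0: revealed 12 new [(0,0) (0,1) (0,2) (1,0) (1,1) (1,2) (2,0) (2,1) (2,2) (3,0) (3,1) (3,2)] -> total=12
Click 2 (0,2) count=1: revealed 0 new [(none)] -> total=12
Click 3 (4,2) count=2: revealed 1 new [(4,2)] -> total=13
Click 4 (3,2) count=1: revealed 0 new [(none)] -> total=13

Answer: ###...
###...
###...
###...
..#...
......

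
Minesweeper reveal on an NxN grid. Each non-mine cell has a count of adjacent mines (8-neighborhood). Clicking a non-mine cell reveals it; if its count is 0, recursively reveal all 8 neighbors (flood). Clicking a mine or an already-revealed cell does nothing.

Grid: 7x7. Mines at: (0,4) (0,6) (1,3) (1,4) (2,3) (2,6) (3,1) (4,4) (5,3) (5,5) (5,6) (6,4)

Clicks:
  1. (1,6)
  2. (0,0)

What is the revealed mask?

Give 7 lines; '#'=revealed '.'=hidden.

Answer: ###....
###...#
###....
.......
.......
.......
.......

Derivation:
Click 1 (1,6) count=2: revealed 1 new [(1,6)] -> total=1
Click 2 (0,0) count=0: revealed 9 new [(0,0) (0,1) (0,2) (1,0) (1,1) (1,2) (2,0) (2,1) (2,2)] -> total=10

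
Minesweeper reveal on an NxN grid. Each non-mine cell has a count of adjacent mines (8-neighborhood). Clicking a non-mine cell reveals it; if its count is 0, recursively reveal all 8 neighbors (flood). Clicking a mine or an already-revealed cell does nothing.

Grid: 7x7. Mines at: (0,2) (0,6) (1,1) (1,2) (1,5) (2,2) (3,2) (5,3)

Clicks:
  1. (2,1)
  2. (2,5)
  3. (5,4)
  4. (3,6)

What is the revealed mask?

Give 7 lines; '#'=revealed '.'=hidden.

Answer: .......
.......
.#.####
...####
...####
....###
....###

Derivation:
Click 1 (2,1) count=4: revealed 1 new [(2,1)] -> total=1
Click 2 (2,5) count=1: revealed 1 new [(2,5)] -> total=2
Click 3 (5,4) count=1: revealed 1 new [(5,4)] -> total=3
Click 4 (3,6) count=0: revealed 16 new [(2,3) (2,4) (2,6) (3,3) (3,4) (3,5) (3,6) (4,3) (4,4) (4,5) (4,6) (5,5) (5,6) (6,4) (6,5) (6,6)] -> total=19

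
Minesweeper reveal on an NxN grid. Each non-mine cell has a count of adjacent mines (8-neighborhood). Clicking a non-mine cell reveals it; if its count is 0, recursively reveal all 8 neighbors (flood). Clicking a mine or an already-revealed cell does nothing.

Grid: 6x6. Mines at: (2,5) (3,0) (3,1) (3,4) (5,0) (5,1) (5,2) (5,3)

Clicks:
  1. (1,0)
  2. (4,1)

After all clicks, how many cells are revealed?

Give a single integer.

Click 1 (1,0) count=0: revealed 17 new [(0,0) (0,1) (0,2) (0,3) (0,4) (0,5) (1,0) (1,1) (1,2) (1,3) (1,4) (1,5) (2,0) (2,1) (2,2) (2,3) (2,4)] -> total=17
Click 2 (4,1) count=5: revealed 1 new [(4,1)] -> total=18

Answer: 18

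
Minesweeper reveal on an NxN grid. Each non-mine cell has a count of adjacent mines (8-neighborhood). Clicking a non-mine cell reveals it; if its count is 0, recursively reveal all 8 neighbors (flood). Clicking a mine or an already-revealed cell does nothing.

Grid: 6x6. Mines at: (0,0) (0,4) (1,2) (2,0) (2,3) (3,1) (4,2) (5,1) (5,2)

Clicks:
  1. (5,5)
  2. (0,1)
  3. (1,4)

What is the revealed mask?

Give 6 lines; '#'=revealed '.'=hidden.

Answer: .#....
....##
....##
...###
...###
...###

Derivation:
Click 1 (5,5) count=0: revealed 13 new [(1,4) (1,5) (2,4) (2,5) (3,3) (3,4) (3,5) (4,3) (4,4) (4,5) (5,3) (5,4) (5,5)] -> total=13
Click 2 (0,1) count=2: revealed 1 new [(0,1)] -> total=14
Click 3 (1,4) count=2: revealed 0 new [(none)] -> total=14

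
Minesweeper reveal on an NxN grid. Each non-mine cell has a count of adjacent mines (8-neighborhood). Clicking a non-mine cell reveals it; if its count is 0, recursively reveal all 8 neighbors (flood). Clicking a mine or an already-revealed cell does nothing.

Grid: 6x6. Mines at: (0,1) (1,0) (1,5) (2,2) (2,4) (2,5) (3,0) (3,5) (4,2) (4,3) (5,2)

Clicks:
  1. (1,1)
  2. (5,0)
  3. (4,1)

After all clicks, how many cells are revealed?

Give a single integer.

Click 1 (1,1) count=3: revealed 1 new [(1,1)] -> total=1
Click 2 (5,0) count=0: revealed 4 new [(4,0) (4,1) (5,0) (5,1)] -> total=5
Click 3 (4,1) count=3: revealed 0 new [(none)] -> total=5

Answer: 5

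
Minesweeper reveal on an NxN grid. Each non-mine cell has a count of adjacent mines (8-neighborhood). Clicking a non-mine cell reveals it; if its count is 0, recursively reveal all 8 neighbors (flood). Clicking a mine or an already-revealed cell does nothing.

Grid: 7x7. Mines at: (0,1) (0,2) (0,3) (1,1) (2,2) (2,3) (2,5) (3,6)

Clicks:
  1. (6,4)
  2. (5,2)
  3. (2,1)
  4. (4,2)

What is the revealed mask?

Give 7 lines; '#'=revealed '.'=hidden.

Answer: .......
.......
##.....
######.
#######
#######
#######

Derivation:
Click 1 (6,4) count=0: revealed 29 new [(2,0) (2,1) (3,0) (3,1) (3,2) (3,3) (3,4) (3,5) (4,0) (4,1) (4,2) (4,3) (4,4) (4,5) (4,6) (5,0) (5,1) (5,2) (5,3) (5,4) (5,5) (5,6) (6,0) (6,1) (6,2) (6,3) (6,4) (6,5) (6,6)] -> total=29
Click 2 (5,2) count=0: revealed 0 new [(none)] -> total=29
Click 3 (2,1) count=2: revealed 0 new [(none)] -> total=29
Click 4 (4,2) count=0: revealed 0 new [(none)] -> total=29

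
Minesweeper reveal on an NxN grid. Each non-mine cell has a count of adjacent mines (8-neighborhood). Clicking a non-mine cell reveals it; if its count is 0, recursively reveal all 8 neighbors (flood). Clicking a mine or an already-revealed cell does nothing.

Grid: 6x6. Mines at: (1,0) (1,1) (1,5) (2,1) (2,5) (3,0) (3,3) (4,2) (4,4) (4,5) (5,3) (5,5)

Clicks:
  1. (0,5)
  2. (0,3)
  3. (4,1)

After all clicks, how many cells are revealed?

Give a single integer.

Answer: 11

Derivation:
Click 1 (0,5) count=1: revealed 1 new [(0,5)] -> total=1
Click 2 (0,3) count=0: revealed 9 new [(0,2) (0,3) (0,4) (1,2) (1,3) (1,4) (2,2) (2,3) (2,4)] -> total=10
Click 3 (4,1) count=2: revealed 1 new [(4,1)] -> total=11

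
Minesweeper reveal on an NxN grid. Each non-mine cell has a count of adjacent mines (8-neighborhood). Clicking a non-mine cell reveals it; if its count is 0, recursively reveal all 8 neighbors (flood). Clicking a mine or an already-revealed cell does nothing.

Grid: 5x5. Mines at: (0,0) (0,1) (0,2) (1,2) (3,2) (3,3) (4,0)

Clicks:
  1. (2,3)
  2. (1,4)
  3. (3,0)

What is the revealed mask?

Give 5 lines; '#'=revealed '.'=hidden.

Answer: ...##
...##
...##
#....
.....

Derivation:
Click 1 (2,3) count=3: revealed 1 new [(2,3)] -> total=1
Click 2 (1,4) count=0: revealed 5 new [(0,3) (0,4) (1,3) (1,4) (2,4)] -> total=6
Click 3 (3,0) count=1: revealed 1 new [(3,0)] -> total=7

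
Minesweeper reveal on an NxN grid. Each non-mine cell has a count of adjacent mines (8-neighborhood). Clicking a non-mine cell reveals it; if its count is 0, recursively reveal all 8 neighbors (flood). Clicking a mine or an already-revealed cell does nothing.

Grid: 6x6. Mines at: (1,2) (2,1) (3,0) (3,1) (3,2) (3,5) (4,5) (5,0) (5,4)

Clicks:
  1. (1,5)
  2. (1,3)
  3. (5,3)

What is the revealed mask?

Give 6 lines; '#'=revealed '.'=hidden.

Click 1 (1,5) count=0: revealed 9 new [(0,3) (0,4) (0,5) (1,3) (1,4) (1,5) (2,3) (2,4) (2,5)] -> total=9
Click 2 (1,3) count=1: revealed 0 new [(none)] -> total=9
Click 3 (5,3) count=1: revealed 1 new [(5,3)] -> total=10

Answer: ...###
...###
...###
......
......
...#..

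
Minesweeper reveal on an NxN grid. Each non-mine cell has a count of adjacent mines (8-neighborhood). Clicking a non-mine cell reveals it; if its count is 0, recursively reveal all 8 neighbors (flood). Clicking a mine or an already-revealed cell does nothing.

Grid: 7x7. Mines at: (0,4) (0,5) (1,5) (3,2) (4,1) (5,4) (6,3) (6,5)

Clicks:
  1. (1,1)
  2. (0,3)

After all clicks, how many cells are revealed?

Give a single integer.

Click 1 (1,1) count=0: revealed 14 new [(0,0) (0,1) (0,2) (0,3) (1,0) (1,1) (1,2) (1,3) (2,0) (2,1) (2,2) (2,3) (3,0) (3,1)] -> total=14
Click 2 (0,3) count=1: revealed 0 new [(none)] -> total=14

Answer: 14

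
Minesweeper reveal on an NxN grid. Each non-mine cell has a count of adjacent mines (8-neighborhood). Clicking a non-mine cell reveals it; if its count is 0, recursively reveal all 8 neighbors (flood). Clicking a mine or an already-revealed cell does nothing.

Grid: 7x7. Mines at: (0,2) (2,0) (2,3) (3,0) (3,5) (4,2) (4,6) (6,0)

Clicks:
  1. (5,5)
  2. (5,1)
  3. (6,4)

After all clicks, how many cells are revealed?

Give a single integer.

Answer: 15

Derivation:
Click 1 (5,5) count=1: revealed 1 new [(5,5)] -> total=1
Click 2 (5,1) count=2: revealed 1 new [(5,1)] -> total=2
Click 3 (6,4) count=0: revealed 13 new [(4,3) (4,4) (4,5) (5,2) (5,3) (5,4) (5,6) (6,1) (6,2) (6,3) (6,4) (6,5) (6,6)] -> total=15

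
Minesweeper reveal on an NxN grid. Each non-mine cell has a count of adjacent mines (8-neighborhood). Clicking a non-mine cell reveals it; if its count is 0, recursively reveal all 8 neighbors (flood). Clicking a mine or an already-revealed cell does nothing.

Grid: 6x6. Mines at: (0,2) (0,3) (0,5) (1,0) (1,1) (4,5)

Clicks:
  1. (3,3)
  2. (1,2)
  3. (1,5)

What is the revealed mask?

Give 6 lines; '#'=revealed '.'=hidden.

Click 1 (3,3) count=0: revealed 26 new [(1,2) (1,3) (1,4) (1,5) (2,0) (2,1) (2,2) (2,3) (2,4) (2,5) (3,0) (3,1) (3,2) (3,3) (3,4) (3,5) (4,0) (4,1) (4,2) (4,3) (4,4) (5,0) (5,1) (5,2) (5,3) (5,4)] -> total=26
Click 2 (1,2) count=3: revealed 0 new [(none)] -> total=26
Click 3 (1,5) count=1: revealed 0 new [(none)] -> total=26

Answer: ......
..####
######
######
#####.
#####.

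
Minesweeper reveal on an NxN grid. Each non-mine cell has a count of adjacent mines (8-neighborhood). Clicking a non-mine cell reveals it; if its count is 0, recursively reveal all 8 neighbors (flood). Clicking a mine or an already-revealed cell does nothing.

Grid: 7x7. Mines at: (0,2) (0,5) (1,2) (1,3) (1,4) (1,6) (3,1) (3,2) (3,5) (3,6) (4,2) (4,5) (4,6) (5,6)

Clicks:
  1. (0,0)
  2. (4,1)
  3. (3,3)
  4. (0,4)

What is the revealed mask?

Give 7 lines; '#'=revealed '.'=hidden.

Click 1 (0,0) count=0: revealed 6 new [(0,0) (0,1) (1,0) (1,1) (2,0) (2,1)] -> total=6
Click 2 (4,1) count=3: revealed 1 new [(4,1)] -> total=7
Click 3 (3,3) count=2: revealed 1 new [(3,3)] -> total=8
Click 4 (0,4) count=3: revealed 1 new [(0,4)] -> total=9

Answer: ##..#..
##.....
##.....
...#...
.#.....
.......
.......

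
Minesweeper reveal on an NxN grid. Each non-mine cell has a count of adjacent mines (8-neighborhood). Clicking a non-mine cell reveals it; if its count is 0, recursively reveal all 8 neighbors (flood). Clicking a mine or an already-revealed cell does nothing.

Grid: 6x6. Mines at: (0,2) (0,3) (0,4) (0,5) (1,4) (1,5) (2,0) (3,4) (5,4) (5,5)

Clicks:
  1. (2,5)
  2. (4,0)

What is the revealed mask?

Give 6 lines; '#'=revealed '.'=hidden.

Click 1 (2,5) count=3: revealed 1 new [(2,5)] -> total=1
Click 2 (4,0) count=0: revealed 18 new [(1,1) (1,2) (1,3) (2,1) (2,2) (2,3) (3,0) (3,1) (3,2) (3,3) (4,0) (4,1) (4,2) (4,3) (5,0) (5,1) (5,2) (5,3)] -> total=19

Answer: ......
.###..
.###.#
####..
####..
####..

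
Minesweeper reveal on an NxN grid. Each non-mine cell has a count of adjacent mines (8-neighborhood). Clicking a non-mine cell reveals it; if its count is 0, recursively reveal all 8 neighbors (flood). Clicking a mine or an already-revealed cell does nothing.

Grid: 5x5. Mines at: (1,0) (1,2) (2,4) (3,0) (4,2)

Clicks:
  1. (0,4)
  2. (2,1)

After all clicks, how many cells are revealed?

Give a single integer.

Click 1 (0,4) count=0: revealed 4 new [(0,3) (0,4) (1,3) (1,4)] -> total=4
Click 2 (2,1) count=3: revealed 1 new [(2,1)] -> total=5

Answer: 5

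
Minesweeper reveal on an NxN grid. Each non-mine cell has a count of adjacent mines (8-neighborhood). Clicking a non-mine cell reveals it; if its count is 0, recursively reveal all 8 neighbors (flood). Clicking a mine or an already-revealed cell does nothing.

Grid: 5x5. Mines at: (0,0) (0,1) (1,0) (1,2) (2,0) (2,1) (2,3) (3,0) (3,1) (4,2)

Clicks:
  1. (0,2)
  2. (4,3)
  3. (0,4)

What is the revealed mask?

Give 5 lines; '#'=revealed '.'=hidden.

Click 1 (0,2) count=2: revealed 1 new [(0,2)] -> total=1
Click 2 (4,3) count=1: revealed 1 new [(4,3)] -> total=2
Click 3 (0,4) count=0: revealed 4 new [(0,3) (0,4) (1,3) (1,4)] -> total=6

Answer: ..###
...##
.....
.....
...#.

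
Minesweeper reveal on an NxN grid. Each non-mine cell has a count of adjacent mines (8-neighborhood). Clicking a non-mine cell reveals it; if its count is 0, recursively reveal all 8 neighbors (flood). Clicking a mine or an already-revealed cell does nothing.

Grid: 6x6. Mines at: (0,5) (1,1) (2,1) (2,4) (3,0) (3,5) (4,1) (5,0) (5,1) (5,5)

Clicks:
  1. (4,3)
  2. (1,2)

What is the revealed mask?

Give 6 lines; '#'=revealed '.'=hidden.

Answer: ......
..#...
......
..###.
..###.
..###.

Derivation:
Click 1 (4,3) count=0: revealed 9 new [(3,2) (3,3) (3,4) (4,2) (4,3) (4,4) (5,2) (5,3) (5,4)] -> total=9
Click 2 (1,2) count=2: revealed 1 new [(1,2)] -> total=10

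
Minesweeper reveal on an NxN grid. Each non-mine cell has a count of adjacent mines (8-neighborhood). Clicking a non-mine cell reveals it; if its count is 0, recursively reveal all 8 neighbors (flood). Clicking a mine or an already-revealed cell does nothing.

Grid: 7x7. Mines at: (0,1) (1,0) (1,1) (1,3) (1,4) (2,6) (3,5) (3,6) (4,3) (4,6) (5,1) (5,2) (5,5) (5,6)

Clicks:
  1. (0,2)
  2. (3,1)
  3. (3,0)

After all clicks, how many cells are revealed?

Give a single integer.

Answer: 10

Derivation:
Click 1 (0,2) count=3: revealed 1 new [(0,2)] -> total=1
Click 2 (3,1) count=0: revealed 9 new [(2,0) (2,1) (2,2) (3,0) (3,1) (3,2) (4,0) (4,1) (4,2)] -> total=10
Click 3 (3,0) count=0: revealed 0 new [(none)] -> total=10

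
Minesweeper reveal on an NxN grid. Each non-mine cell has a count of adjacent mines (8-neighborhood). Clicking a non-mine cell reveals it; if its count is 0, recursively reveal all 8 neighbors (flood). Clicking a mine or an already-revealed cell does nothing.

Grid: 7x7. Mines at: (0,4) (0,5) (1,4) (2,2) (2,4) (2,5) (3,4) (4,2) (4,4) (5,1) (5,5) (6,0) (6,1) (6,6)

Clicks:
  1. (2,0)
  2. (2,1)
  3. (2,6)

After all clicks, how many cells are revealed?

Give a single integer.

Click 1 (2,0) count=0: revealed 14 new [(0,0) (0,1) (0,2) (0,3) (1,0) (1,1) (1,2) (1,3) (2,0) (2,1) (3,0) (3,1) (4,0) (4,1)] -> total=14
Click 2 (2,1) count=1: revealed 0 new [(none)] -> total=14
Click 3 (2,6) count=1: revealed 1 new [(2,6)] -> total=15

Answer: 15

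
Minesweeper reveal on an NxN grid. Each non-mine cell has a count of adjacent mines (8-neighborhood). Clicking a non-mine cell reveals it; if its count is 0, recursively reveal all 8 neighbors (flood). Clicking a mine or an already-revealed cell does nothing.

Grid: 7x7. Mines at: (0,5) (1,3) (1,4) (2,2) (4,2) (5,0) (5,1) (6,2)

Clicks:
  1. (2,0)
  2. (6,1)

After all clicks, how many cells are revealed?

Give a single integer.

Answer: 13

Derivation:
Click 1 (2,0) count=0: revealed 12 new [(0,0) (0,1) (0,2) (1,0) (1,1) (1,2) (2,0) (2,1) (3,0) (3,1) (4,0) (4,1)] -> total=12
Click 2 (6,1) count=3: revealed 1 new [(6,1)] -> total=13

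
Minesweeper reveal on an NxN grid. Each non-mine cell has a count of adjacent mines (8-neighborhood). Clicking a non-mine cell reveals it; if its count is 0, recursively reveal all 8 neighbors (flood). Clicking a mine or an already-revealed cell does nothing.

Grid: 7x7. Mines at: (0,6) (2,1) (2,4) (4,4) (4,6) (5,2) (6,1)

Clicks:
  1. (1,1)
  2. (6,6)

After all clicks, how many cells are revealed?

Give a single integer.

Click 1 (1,1) count=1: revealed 1 new [(1,1)] -> total=1
Click 2 (6,6) count=0: revealed 8 new [(5,3) (5,4) (5,5) (5,6) (6,3) (6,4) (6,5) (6,6)] -> total=9

Answer: 9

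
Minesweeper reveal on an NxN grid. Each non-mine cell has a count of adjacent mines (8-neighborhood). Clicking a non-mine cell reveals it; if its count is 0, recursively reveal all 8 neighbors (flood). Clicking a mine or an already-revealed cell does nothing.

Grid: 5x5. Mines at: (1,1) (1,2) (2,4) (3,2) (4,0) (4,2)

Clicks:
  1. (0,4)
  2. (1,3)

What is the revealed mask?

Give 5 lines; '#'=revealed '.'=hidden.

Click 1 (0,4) count=0: revealed 4 new [(0,3) (0,4) (1,3) (1,4)] -> total=4
Click 2 (1,3) count=2: revealed 0 new [(none)] -> total=4

Answer: ...##
...##
.....
.....
.....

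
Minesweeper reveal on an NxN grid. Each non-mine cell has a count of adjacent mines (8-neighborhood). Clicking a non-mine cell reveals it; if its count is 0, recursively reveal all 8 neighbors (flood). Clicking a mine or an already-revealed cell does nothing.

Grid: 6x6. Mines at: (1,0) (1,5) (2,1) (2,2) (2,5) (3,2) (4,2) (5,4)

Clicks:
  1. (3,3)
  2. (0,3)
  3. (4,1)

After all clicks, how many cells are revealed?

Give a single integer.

Answer: 10

Derivation:
Click 1 (3,3) count=3: revealed 1 new [(3,3)] -> total=1
Click 2 (0,3) count=0: revealed 8 new [(0,1) (0,2) (0,3) (0,4) (1,1) (1,2) (1,3) (1,4)] -> total=9
Click 3 (4,1) count=2: revealed 1 new [(4,1)] -> total=10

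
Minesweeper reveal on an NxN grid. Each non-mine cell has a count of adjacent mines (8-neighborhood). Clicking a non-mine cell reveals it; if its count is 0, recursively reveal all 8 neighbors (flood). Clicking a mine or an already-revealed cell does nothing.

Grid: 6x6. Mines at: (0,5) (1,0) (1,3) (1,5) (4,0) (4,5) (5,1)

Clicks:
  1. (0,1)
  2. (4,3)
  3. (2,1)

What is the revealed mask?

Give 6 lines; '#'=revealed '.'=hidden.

Answer: .#....
......
.####.
.####.
.####.
..###.

Derivation:
Click 1 (0,1) count=1: revealed 1 new [(0,1)] -> total=1
Click 2 (4,3) count=0: revealed 15 new [(2,1) (2,2) (2,3) (2,4) (3,1) (3,2) (3,3) (3,4) (4,1) (4,2) (4,3) (4,4) (5,2) (5,3) (5,4)] -> total=16
Click 3 (2,1) count=1: revealed 0 new [(none)] -> total=16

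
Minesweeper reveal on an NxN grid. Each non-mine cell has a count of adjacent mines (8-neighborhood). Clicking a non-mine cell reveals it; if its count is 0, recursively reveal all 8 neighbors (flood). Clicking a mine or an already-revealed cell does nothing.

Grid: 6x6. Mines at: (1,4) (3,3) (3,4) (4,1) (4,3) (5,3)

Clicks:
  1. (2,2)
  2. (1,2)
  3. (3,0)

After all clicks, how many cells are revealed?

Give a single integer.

Click 1 (2,2) count=1: revealed 1 new [(2,2)] -> total=1
Click 2 (1,2) count=0: revealed 14 new [(0,0) (0,1) (0,2) (0,3) (1,0) (1,1) (1,2) (1,3) (2,0) (2,1) (2,3) (3,0) (3,1) (3,2)] -> total=15
Click 3 (3,0) count=1: revealed 0 new [(none)] -> total=15

Answer: 15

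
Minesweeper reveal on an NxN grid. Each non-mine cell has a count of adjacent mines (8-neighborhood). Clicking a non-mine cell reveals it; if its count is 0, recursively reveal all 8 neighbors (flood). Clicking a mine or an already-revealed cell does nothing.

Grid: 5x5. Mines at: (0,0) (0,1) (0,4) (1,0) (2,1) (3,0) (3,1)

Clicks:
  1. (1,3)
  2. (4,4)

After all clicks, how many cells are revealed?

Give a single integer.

Answer: 12

Derivation:
Click 1 (1,3) count=1: revealed 1 new [(1,3)] -> total=1
Click 2 (4,4) count=0: revealed 11 new [(1,2) (1,4) (2,2) (2,3) (2,4) (3,2) (3,3) (3,4) (4,2) (4,3) (4,4)] -> total=12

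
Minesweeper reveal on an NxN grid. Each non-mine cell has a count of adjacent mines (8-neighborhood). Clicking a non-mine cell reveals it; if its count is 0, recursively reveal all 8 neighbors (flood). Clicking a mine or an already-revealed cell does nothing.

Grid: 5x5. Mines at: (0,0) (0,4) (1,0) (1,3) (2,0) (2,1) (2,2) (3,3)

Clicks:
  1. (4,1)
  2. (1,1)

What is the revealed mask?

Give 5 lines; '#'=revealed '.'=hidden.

Answer: .....
.#...
.....
###..
###..

Derivation:
Click 1 (4,1) count=0: revealed 6 new [(3,0) (3,1) (3,2) (4,0) (4,1) (4,2)] -> total=6
Click 2 (1,1) count=5: revealed 1 new [(1,1)] -> total=7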